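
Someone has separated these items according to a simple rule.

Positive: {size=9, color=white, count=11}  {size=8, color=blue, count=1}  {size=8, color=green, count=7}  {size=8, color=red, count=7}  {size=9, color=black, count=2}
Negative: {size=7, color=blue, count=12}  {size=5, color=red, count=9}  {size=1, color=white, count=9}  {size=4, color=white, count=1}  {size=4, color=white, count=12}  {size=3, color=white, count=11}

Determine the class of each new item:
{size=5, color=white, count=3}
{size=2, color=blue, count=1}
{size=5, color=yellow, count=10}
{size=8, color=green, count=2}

All 'Positive' examples share one property — size ≥ 8 — and every 'Negative' example lacks it.
{size=5, color=white, count=3}: size = 5 — does not fit, so Negative. {size=2, color=blue, count=1}: size = 2 — does not fit, so Negative. {size=5, color=yellow, count=10}: size = 5 — does not fit, so Negative. {size=8, color=green, count=2}: size = 8 — matches, so Positive.

Negative, Negative, Negative, Positive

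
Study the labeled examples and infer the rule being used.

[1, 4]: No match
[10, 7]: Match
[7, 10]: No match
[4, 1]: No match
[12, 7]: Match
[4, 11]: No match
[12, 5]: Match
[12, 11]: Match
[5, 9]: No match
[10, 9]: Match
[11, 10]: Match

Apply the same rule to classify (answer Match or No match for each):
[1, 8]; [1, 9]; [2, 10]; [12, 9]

The rule appears to be: first ≥ 9.
[1, 8] — first 1, hence No match.
[1, 9] — first 1, hence No match.
[2, 10] — first 2, hence No match.
[12, 9] — first 12, hence Match.

No match, No match, No match, Match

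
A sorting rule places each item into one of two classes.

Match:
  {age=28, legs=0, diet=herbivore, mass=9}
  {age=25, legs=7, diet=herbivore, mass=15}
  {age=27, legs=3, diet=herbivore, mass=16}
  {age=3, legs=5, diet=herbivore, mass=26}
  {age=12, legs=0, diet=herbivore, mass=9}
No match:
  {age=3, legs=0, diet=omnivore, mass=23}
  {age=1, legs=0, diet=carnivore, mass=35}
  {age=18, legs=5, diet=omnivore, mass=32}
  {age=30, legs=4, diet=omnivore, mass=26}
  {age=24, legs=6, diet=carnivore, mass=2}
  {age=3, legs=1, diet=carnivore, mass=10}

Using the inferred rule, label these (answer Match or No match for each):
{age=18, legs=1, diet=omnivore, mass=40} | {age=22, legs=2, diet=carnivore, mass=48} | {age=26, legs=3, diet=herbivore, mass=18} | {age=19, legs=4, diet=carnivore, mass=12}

The pattern is that an item is 'Match' exactly when: diet is herbivore.
No match: {age=18, legs=1, diet=omnivore, mass=40}, since diet is omnivore.
No match: {age=22, legs=2, diet=carnivore, mass=48}, since diet is carnivore.
Match: {age=26, legs=3, diet=herbivore, mass=18}, since diet is herbivore.
No match: {age=19, legs=4, diet=carnivore, mass=12}, since diet is carnivore.

No match, No match, Match, No match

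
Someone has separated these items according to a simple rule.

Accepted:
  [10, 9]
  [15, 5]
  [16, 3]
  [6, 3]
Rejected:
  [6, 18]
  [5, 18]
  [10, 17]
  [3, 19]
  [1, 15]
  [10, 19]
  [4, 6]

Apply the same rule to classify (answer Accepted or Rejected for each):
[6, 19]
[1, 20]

Rejected, Rejected

Every 'Accepted' example satisfies: first > second. None of the 'Rejected' examples do.
[6, 19]: 6 < 19 — doesn't qualify, so Rejected. [1, 20]: 1 < 20 — doesn't qualify, so Rejected.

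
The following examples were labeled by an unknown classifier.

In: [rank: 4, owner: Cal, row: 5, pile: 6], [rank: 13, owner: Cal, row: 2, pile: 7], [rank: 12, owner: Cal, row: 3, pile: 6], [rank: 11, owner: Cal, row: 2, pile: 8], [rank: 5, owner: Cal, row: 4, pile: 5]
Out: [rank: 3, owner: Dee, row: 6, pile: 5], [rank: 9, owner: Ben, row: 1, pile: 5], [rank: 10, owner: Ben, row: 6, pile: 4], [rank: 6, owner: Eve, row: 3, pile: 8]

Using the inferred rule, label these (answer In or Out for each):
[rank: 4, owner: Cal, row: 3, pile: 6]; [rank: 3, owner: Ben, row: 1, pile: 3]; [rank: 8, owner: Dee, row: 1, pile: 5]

In, Out, Out

A rule that fits every label: owner is Cal — true of each 'In' example, false of each 'Out' one.
[rank: 4, owner: Cal, row: 3, pile: 6]: owner is Cal, passes → In. [rank: 3, owner: Ben, row: 1, pile: 3]: owner is Ben, does not pass → Out. [rank: 8, owner: Dee, row: 1, pile: 5]: owner is Dee, does not pass → Out.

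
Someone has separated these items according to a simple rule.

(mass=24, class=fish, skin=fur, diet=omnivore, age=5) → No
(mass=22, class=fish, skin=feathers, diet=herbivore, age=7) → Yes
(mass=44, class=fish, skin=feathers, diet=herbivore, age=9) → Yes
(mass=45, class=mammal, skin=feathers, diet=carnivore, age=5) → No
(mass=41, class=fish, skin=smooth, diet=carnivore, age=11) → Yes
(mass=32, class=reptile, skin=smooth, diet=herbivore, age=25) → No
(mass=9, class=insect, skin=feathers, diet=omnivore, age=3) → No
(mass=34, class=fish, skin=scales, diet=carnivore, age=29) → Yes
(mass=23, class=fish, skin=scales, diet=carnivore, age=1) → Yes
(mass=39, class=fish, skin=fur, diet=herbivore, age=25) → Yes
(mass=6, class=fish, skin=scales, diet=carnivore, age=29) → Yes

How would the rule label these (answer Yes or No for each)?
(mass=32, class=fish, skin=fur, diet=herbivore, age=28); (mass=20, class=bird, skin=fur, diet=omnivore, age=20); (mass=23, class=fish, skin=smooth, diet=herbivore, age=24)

Yes, No, Yes

The simplest hypothesis consistent with all the labels is: class is fish AND age ≠ 5.
(mass=32, class=fish, skin=fur, diet=herbivore, age=28) → class is fish, age = 28 → Yes.
(mass=20, class=bird, skin=fur, diet=omnivore, age=20) → class is bird, age = 20 → No.
(mass=23, class=fish, skin=smooth, diet=herbivore, age=24) → class is fish, age = 24 → Yes.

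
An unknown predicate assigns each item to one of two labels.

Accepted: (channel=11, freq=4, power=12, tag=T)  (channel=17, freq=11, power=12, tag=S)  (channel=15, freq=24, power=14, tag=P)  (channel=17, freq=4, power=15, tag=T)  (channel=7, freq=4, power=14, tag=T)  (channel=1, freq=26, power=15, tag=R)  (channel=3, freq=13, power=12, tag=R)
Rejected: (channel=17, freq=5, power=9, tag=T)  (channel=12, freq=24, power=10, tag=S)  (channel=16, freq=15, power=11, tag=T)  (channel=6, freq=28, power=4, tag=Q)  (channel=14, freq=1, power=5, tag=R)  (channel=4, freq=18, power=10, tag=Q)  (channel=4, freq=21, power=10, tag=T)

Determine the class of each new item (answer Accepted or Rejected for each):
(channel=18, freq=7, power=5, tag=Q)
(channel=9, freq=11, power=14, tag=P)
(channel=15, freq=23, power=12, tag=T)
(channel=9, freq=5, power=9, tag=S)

All 'Accepted' examples share one property — power ≥ 12 — and every 'Rejected' example lacks it.

Rejected, Accepted, Accepted, Rejected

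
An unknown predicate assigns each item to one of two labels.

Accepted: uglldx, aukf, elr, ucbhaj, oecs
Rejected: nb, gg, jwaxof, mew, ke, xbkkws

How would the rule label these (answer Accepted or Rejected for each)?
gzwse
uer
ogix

The distinguishing property — starts with a vowel — holds for all the 'Accepted' cases and none of the 'Rejected' cases.
gzwse → starts with 'g' → Rejected.
uer → starts with 'u' → Accepted.
ogix → starts with 'o' → Accepted.

Rejected, Accepted, Accepted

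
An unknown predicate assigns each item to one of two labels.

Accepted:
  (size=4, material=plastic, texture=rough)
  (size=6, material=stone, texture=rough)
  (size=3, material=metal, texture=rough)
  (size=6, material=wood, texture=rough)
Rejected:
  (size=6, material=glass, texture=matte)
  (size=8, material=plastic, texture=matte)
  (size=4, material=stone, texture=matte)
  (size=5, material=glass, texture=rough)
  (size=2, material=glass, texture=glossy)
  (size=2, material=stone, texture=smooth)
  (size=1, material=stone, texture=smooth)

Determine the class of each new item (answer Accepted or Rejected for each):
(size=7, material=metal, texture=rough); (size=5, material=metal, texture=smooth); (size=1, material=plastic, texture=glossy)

One predicate separates the groups cleanly: texture is rough AND size ≠ 5.
(size=7, material=metal, texture=rough): Accepted (texture is rough, size = 7). (size=5, material=metal, texture=smooth): Rejected (texture is smooth, size = 5). (size=1, material=plastic, texture=glossy): Rejected (texture is glossy, size = 1).

Accepted, Rejected, Rejected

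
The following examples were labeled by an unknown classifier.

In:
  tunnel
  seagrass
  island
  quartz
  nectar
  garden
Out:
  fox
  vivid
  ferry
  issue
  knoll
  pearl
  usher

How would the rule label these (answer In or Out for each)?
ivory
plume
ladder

Out, Out, In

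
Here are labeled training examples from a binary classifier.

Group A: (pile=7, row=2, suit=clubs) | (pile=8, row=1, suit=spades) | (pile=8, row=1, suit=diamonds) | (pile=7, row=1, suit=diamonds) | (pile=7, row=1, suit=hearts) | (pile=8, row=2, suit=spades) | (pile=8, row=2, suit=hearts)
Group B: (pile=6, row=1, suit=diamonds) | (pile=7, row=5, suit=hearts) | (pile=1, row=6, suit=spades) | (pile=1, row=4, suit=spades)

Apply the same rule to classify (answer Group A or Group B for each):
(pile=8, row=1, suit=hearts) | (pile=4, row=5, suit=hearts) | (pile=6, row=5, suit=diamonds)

The pattern is that an item is 'Group A' exactly when: pile ≥ 7 AND row ≤ 2.

Group A, Group B, Group B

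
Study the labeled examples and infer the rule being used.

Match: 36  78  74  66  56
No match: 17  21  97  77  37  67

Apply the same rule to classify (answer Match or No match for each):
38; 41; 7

Match, No match, No match

All 'Match' examples share one property — even — and every 'No match' example lacks it.
Match: 38, since 38 is even.
No match: 41, since 41 is odd.
No match: 7, since 7 is odd.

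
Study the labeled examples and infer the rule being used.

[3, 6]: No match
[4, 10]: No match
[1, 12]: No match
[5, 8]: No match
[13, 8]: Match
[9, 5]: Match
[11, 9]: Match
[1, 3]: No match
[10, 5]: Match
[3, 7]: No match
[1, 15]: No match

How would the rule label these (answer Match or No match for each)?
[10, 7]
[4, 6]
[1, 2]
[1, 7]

Match, No match, No match, No match

A rule that fits every label: first > second — true of each 'Match' example, false of each 'No match' one.
[10, 7]: 10 > 7 — qualifies, so Match. [4, 6]: 4 < 6 — fails this test, so No match. [1, 2]: 1 < 2 — fails this test, so No match. [1, 7]: 1 < 7 — fails this test, so No match.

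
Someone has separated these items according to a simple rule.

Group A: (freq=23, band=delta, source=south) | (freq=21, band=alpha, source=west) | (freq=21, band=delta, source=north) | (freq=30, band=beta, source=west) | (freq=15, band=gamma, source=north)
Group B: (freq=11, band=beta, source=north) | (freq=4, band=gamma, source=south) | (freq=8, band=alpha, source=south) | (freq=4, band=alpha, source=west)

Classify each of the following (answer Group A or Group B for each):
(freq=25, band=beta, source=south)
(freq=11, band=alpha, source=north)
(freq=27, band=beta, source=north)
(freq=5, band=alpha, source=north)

Group A, Group B, Group A, Group B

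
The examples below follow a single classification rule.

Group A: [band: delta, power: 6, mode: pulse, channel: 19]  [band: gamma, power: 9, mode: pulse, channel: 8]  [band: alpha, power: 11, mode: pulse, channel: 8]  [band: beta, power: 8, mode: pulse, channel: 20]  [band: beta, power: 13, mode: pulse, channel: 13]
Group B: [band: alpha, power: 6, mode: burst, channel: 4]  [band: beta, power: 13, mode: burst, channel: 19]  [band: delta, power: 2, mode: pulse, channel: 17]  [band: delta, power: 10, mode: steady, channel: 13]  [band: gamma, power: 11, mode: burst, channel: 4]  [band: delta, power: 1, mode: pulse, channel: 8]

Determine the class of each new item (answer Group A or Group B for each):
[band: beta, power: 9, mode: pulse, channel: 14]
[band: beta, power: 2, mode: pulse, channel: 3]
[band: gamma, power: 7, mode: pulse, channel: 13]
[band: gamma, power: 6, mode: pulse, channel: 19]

Group A, Group B, Group A, Group A

A rule that fits every label: mode is pulse AND power ≥ 6 — true of each 'Group A' example, false of each 'Group B' one.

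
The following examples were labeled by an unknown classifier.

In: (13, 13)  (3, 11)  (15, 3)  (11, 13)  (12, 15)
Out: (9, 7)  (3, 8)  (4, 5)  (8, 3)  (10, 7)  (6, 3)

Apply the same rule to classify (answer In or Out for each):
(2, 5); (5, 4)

Out, Out

The simplest hypothesis consistent with all the labels is: max ≥ 11.
Out: (2, 5), since max 5.
Out: (5, 4), since max 5.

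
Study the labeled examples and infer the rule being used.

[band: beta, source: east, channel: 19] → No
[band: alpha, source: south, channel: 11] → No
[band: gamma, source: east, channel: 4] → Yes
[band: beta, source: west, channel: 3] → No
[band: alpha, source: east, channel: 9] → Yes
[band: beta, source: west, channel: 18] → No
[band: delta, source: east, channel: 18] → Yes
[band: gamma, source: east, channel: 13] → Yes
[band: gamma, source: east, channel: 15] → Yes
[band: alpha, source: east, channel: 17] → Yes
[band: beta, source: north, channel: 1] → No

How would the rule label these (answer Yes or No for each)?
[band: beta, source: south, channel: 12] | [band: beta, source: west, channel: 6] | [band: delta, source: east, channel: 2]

No, No, Yes

Rule: source is east AND channel ≤ 18. This holds for each 'Yes' example and fails for each 'No' one.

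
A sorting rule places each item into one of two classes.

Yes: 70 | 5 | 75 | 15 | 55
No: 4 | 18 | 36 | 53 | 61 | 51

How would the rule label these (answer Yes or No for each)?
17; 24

The classifier is using: multiple of 5.
17: No (17 = 5·3 + 2). 24: No (24 = 5·4 + 4).

No, No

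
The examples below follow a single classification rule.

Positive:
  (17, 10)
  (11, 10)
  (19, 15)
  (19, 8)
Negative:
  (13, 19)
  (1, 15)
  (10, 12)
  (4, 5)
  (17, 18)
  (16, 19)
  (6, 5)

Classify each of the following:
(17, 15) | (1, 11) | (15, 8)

The distinguishing property — first > second AND first is odd — holds for all the 'Positive' cases and none of the 'Negative' cases.
(17, 15) → 17 > 15, first 17 → Positive.
(1, 11) → 1 < 11, first 1 → Negative.
(15, 8) → 15 > 8, first 15 → Positive.

Positive, Negative, Positive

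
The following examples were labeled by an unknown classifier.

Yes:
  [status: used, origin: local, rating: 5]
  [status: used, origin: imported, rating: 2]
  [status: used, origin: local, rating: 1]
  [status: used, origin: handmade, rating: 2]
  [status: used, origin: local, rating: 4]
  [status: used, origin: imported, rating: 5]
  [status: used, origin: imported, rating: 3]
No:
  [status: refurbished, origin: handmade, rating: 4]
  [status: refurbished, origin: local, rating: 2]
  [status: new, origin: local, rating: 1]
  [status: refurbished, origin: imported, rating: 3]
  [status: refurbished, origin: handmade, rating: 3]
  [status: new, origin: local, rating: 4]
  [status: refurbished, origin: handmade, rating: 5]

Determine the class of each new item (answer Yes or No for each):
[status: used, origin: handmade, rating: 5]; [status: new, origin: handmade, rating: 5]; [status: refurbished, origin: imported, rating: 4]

Yes, No, No

Rule: status is used. This holds for each 'Yes' example and fails for each 'No' one.
[status: used, origin: handmade, rating: 5]: Yes (status is used). [status: new, origin: handmade, rating: 5]: No (status is new). [status: refurbished, origin: imported, rating: 4]: No (status is refurbished).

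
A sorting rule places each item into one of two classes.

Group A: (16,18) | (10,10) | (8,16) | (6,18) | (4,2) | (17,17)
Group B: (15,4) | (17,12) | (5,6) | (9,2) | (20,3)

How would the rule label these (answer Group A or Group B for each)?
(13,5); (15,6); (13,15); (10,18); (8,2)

Group A, Group B, Group A, Group A, Group A

The distinguishing property — sum is even — holds for all the 'Group A' cases and none of the 'Group B' cases.
(13,5): 13+5 = 18 — satisfies this, so Group A. (15,6): 15+6 = 21 — does not pass, so Group B. (13,15): 13+15 = 28 — satisfies this, so Group A. (10,18): 10+18 = 28 — satisfies this, so Group A. (8,2): 8+2 = 10 — satisfies this, so Group A.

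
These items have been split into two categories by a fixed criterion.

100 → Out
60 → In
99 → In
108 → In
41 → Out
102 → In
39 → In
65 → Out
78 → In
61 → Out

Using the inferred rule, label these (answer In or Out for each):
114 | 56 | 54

The pattern is that an item is 'In' exactly when: multiple of 3.
114: In (114 = 3·38). 56: Out (56 = 3·18 + 2). 54: In (54 = 3·18).

In, Out, In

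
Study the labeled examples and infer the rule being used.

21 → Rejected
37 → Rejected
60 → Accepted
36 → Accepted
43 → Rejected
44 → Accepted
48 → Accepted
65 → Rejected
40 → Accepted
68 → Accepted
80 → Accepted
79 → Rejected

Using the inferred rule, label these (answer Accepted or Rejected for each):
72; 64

Accepted, Accepted

The common property of the 'Accepted' items is: even. No 'Rejected' item has it.
72: Accepted (72 is even).
64: Accepted (64 is even).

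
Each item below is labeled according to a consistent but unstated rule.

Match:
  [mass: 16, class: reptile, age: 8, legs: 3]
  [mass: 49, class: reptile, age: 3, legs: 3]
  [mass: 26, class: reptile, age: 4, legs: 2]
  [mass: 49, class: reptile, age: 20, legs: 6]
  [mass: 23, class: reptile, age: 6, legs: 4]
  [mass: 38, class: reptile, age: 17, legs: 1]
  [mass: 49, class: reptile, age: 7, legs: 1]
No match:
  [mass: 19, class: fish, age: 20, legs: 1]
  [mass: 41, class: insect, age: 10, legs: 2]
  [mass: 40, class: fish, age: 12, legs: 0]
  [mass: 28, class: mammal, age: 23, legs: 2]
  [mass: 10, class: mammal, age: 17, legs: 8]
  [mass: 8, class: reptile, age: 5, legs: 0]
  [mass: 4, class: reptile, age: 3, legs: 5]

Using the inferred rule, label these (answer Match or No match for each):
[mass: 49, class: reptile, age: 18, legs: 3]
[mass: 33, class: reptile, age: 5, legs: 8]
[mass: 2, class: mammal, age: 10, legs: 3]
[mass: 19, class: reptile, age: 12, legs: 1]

The common property of the 'Match' items is: class is reptile AND mass ≥ 10. No 'No match' item has it.
[mass: 49, class: reptile, age: 18, legs: 3]: class is reptile, mass = 49, meets the rule → Match.
[mass: 33, class: reptile, age: 5, legs: 8]: class is reptile, mass = 33, meets the rule → Match.
[mass: 2, class: mammal, age: 10, legs: 3]: class is mammal, mass = 2, does not satisfy this → No match.
[mass: 19, class: reptile, age: 12, legs: 1]: class is reptile, mass = 19, meets the rule → Match.

Match, Match, No match, Match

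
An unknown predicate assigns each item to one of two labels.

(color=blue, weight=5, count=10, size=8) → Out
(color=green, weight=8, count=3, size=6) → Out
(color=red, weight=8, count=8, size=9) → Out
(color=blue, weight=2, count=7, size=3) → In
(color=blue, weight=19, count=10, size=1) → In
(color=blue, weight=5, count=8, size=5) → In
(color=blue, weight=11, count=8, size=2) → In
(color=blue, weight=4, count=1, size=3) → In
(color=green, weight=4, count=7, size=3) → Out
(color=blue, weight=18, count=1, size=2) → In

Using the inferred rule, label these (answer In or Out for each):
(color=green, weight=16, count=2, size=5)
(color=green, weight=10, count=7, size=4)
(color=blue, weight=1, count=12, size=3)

All 'In' examples share one property — color is blue AND size ≤ 5 — and every 'Out' example lacks it.
(color=green, weight=16, count=2, size=5): color is green, size = 5, does not pass → Out.
(color=green, weight=10, count=7, size=4): color is green, size = 4, does not pass → Out.
(color=blue, weight=1, count=12, size=3): color is blue, size = 3, satisfies this → In.

Out, Out, In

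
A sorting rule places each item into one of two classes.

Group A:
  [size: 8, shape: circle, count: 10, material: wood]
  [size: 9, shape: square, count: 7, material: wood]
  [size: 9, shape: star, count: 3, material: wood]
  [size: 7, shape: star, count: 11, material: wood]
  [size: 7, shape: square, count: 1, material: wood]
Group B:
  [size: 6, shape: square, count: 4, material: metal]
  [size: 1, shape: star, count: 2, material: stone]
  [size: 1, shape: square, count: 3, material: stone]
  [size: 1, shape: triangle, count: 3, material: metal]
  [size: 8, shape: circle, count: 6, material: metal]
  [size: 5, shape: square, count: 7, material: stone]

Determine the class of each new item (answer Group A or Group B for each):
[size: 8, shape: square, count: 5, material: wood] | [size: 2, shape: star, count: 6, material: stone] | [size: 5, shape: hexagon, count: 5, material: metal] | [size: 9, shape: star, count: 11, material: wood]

Group A, Group B, Group B, Group A

Rule: material is wood. This holds for each 'Group A' example and fails for each 'Group B' one.
[size: 8, shape: square, count: 5, material: wood]: Group A (material is wood).
[size: 2, shape: star, count: 6, material: stone]: Group B (material is stone).
[size: 5, shape: hexagon, count: 5, material: metal]: Group B (material is metal).
[size: 9, shape: star, count: 11, material: wood]: Group A (material is wood).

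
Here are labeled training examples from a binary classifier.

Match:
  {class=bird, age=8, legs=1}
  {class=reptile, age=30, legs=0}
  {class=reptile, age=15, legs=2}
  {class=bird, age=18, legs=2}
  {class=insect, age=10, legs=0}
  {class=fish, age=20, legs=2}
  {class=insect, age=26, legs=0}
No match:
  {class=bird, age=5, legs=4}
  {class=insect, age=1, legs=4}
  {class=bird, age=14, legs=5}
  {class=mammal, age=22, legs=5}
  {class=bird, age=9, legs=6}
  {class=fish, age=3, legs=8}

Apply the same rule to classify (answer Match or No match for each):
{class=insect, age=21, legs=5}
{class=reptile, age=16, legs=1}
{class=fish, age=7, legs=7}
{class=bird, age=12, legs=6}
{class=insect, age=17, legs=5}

The pattern is that an item is 'Match' exactly when: legs ≤ 2.
{class=insect, age=21, legs=5} → legs = 5 → No match.
{class=reptile, age=16, legs=1} → legs = 1 → Match.
{class=fish, age=7, legs=7} → legs = 7 → No match.
{class=bird, age=12, legs=6} → legs = 6 → No match.
{class=insect, age=17, legs=5} → legs = 5 → No match.

No match, Match, No match, No match, No match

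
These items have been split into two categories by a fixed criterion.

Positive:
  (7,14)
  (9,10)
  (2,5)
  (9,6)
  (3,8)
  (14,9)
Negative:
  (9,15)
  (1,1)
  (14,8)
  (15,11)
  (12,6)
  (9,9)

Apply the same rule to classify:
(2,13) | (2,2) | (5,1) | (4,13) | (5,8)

A rule that fits every label: sum is odd — true of each 'Positive' example, false of each 'Negative' one.
(2,13): 2+13 = 15, checks out → Positive. (2,2): 2+2 = 4, fails the rule → Negative. (5,1): 5+1 = 6, fails the rule → Negative. (4,13): 4+13 = 17, checks out → Positive. (5,8): 5+8 = 13, checks out → Positive.

Positive, Negative, Negative, Positive, Positive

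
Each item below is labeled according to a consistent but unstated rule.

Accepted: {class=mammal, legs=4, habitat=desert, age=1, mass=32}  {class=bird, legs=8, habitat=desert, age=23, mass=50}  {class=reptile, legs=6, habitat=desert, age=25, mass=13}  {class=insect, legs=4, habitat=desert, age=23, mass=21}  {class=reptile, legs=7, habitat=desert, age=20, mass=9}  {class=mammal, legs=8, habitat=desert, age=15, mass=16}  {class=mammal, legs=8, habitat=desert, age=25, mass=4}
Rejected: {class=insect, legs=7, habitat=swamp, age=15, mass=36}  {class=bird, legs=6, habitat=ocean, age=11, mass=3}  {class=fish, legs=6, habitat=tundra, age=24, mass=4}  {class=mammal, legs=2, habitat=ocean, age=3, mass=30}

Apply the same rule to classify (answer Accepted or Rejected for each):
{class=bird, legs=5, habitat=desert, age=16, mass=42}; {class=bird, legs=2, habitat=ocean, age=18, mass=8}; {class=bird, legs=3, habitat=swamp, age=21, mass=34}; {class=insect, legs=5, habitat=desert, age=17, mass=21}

One predicate separates the groups cleanly: habitat is desert.

Accepted, Rejected, Rejected, Accepted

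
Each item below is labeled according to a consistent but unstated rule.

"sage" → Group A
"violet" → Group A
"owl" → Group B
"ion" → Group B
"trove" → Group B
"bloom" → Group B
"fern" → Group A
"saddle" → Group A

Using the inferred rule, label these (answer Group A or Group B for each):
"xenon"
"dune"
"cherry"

A rule that fits every label: even length — true of each 'Group A' example, false of each 'Group B' one.
"xenon": Group B (length 5).
"dune": Group A (length 4).
"cherry": Group A (length 6).

Group B, Group A, Group A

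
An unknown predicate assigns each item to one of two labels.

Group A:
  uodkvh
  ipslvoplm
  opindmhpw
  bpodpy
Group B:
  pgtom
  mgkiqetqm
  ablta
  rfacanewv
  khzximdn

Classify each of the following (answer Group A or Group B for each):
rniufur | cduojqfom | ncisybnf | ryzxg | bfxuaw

The distinguishing property — length ≥ 6 AND contains 'o' — holds for all the 'Group A' cases and none of the 'Group B' cases.
rniufur: Group B (length 7, no 'o'). cduojqfom: Group A (length 9, has 'o'). ncisybnf: Group B (length 8, no 'o'). ryzxg: Group B (length 5, no 'o'). bfxuaw: Group B (length 6, no 'o').

Group B, Group A, Group B, Group B, Group B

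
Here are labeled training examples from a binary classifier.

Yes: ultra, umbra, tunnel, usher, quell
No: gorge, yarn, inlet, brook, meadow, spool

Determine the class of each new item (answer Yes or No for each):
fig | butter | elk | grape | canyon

The distinguishing property — contains 'u' — holds for all the 'Yes' cases and none of the 'No' cases.
fig: no 'u', doesn't qualify → No. butter: has 'u', passes → Yes. elk: no 'u', doesn't qualify → No. grape: no 'u', doesn't qualify → No. canyon: no 'u', doesn't qualify → No.

No, Yes, No, No, No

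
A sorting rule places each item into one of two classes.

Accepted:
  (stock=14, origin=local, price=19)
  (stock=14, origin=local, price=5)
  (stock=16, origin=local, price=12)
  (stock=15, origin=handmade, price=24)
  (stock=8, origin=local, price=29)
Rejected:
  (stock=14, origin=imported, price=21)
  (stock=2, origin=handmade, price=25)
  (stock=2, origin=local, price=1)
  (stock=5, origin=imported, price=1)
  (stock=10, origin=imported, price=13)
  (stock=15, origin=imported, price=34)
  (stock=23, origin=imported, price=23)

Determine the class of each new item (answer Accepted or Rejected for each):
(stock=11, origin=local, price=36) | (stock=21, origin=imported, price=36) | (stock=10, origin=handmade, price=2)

The distinguishing property — origin is not imported AND stock ≥ 5 — holds for all the 'Accepted' cases and none of the 'Rejected' cases.
(stock=11, origin=local, price=36): origin is local, stock = 11 — qualifies, so Accepted.
(stock=21, origin=imported, price=36): origin is imported, stock = 21 — does not satisfy this, so Rejected.
(stock=10, origin=handmade, price=2): origin is handmade, stock = 10 — qualifies, so Accepted.

Accepted, Rejected, Accepted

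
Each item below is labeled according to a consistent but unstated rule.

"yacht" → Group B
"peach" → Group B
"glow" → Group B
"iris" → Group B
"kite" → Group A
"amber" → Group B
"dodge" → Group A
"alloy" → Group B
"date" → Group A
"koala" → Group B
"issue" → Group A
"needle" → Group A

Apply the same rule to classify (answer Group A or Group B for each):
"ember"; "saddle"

Group B, Group A

Every 'Group A' example satisfies: ends with 'e'. None of the 'Group B' examples do.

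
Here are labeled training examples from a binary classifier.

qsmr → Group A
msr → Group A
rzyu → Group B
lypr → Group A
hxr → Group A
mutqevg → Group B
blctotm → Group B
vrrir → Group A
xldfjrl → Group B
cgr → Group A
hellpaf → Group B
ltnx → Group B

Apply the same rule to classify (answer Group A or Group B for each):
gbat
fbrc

Group B, Group B

The pattern is that an item is 'Group A' exactly when: ends with 'r'.
gbat — ends with 't', hence Group B. fbrc — ends with 'c', hence Group B.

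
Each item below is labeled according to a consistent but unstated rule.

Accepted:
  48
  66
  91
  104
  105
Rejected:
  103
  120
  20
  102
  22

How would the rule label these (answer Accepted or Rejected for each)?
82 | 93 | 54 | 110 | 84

The pattern is that an item is 'Accepted' exactly when: digit sum ≥ 5.

Accepted, Accepted, Accepted, Rejected, Accepted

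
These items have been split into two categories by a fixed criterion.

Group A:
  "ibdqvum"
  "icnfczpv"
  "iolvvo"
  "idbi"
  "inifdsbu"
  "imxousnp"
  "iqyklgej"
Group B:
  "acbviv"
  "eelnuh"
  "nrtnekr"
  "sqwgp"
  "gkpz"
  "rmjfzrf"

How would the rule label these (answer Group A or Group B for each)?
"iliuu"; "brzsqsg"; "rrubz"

Looking at the examples, the only property every 'Group A' case has and every 'Group B' case lacks is: starts with 'i'.
"iliuu": starts with 'i', fits → Group A. "brzsqsg": starts with 'b', fails this test → Group B. "rrubz": starts with 'r', fails this test → Group B.

Group A, Group B, Group B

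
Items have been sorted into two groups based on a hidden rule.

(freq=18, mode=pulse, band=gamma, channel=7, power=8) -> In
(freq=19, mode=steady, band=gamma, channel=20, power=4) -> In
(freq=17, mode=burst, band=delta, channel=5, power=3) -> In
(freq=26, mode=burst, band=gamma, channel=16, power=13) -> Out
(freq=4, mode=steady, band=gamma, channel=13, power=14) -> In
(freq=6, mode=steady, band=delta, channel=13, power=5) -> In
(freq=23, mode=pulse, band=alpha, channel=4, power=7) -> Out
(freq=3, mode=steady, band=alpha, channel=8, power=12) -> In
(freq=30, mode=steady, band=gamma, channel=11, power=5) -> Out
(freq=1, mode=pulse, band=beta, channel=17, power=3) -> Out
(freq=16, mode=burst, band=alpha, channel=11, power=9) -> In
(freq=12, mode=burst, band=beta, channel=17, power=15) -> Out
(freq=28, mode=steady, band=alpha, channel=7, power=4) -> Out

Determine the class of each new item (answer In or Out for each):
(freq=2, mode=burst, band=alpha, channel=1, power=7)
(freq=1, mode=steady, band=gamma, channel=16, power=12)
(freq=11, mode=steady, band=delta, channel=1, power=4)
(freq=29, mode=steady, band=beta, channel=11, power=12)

Every 'In' example satisfies: freq ≤ 19 AND channel ≠ 17. None of the 'Out' examples do.
(freq=2, mode=burst, band=alpha, channel=1, power=7): In (freq = 2, channel = 1). (freq=1, mode=steady, band=gamma, channel=16, power=12): In (freq = 1, channel = 16). (freq=11, mode=steady, band=delta, channel=1, power=4): In (freq = 11, channel = 1). (freq=29, mode=steady, band=beta, channel=11, power=12): Out (freq = 29, channel = 11).

In, In, In, Out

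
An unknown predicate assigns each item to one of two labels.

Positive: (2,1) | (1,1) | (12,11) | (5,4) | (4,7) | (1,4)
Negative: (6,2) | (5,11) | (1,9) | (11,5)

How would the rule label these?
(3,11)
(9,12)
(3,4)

Negative, Positive, Positive

Every 'Positive' example satisfies: |first − second| ≤ 3. None of the 'Negative' examples do.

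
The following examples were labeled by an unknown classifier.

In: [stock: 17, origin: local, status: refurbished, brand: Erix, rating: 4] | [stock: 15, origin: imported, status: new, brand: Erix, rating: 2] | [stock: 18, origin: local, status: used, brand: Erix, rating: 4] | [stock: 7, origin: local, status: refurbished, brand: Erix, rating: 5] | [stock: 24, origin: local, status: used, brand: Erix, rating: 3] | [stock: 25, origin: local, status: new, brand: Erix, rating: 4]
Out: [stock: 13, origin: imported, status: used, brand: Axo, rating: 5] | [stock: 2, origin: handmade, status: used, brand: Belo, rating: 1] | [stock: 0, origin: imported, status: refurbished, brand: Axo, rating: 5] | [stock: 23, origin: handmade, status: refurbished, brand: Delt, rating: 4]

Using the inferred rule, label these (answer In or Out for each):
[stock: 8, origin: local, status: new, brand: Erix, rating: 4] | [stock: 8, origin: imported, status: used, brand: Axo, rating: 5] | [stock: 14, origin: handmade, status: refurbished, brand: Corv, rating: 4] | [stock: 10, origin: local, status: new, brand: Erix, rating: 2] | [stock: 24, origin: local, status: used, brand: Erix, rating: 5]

'In' ⟺ brand is Erix.

In, Out, Out, In, In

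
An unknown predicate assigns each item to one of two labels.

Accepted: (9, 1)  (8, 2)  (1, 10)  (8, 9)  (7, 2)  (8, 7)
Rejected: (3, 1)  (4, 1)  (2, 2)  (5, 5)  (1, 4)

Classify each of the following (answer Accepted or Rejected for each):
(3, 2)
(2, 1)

The pattern is that an item is 'Accepted' exactly when: max ≥ 7.
(3, 2) — max 3, hence Rejected. (2, 1) — max 2, hence Rejected.

Rejected, Rejected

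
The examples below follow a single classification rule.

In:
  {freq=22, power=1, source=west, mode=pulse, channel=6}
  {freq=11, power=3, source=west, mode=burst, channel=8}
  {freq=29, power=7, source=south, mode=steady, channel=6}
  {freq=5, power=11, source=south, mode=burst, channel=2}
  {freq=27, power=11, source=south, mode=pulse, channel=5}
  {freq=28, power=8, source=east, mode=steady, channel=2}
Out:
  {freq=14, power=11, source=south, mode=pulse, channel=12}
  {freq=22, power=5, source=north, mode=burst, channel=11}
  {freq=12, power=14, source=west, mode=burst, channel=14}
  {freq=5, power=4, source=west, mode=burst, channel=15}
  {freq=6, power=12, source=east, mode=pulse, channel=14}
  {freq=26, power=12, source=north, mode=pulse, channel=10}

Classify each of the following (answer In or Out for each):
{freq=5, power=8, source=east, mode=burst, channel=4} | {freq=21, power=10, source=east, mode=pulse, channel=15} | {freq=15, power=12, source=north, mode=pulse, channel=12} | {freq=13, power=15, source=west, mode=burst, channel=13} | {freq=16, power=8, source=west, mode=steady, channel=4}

'In' ⟺ channel ≤ 8.
{freq=5, power=8, source=east, mode=burst, channel=4} → channel = 4 → In.
{freq=21, power=10, source=east, mode=pulse, channel=15} → channel = 15 → Out.
{freq=15, power=12, source=north, mode=pulse, channel=12} → channel = 12 → Out.
{freq=13, power=15, source=west, mode=burst, channel=13} → channel = 13 → Out.
{freq=16, power=8, source=west, mode=steady, channel=4} → channel = 4 → In.

In, Out, Out, Out, In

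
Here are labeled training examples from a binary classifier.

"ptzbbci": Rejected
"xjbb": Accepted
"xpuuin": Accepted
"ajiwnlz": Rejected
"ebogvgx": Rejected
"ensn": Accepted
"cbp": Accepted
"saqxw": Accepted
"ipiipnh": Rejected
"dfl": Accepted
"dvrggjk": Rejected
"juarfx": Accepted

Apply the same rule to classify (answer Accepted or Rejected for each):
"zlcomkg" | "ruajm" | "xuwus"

Rejected, Accepted, Accepted

The common property of the 'Accepted' items is: length ≤ 6. No 'Rejected' item has it.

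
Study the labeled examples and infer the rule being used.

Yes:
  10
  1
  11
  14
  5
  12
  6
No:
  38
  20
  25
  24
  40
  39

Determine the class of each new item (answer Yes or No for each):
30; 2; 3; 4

The common property of the 'Yes' items is: at most 14. No 'No' item has it.
30 → 30 > 14 → No. 2 → 2 ≤ 14 → Yes. 3 → 3 ≤ 14 → Yes. 4 → 4 ≤ 14 → Yes.

No, Yes, Yes, Yes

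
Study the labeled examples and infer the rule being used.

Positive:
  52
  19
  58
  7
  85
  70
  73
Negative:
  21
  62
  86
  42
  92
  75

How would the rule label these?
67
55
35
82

Positive, Positive, Negative, Positive

Looking at the examples, the only property every 'Positive' case has and every 'Negative' case lacks is: ≡ 1 (mod 3).
67 → 67 mod 3 = 1 → Positive. 55 → 55 mod 3 = 1 → Positive. 35 → 35 mod 3 = 2 → Negative. 82 → 82 mod 3 = 1 → Positive.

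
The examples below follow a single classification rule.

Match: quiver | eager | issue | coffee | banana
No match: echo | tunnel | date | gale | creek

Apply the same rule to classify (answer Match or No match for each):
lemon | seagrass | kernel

'Match' ⟺ has ≥ 3 vowels.
No match: lemon, since 2 vowels. Match: seagrass, since 3 vowels. No match: kernel, since 2 vowels.

No match, Match, No match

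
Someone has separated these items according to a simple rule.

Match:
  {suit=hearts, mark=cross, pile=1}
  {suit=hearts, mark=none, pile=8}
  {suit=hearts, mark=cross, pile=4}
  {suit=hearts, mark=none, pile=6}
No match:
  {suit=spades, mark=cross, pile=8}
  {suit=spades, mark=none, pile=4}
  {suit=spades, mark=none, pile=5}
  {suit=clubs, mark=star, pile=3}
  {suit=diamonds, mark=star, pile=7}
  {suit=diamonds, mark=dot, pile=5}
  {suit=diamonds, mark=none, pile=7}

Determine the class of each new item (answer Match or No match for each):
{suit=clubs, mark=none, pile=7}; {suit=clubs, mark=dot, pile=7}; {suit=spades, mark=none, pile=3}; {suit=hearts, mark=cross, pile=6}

The rule appears to be: suit is hearts.
{suit=clubs, mark=none, pile=7} — suit is clubs, hence No match.
{suit=clubs, mark=dot, pile=7} — suit is clubs, hence No match.
{suit=spades, mark=none, pile=3} — suit is spades, hence No match.
{suit=hearts, mark=cross, pile=6} — suit is hearts, hence Match.

No match, No match, No match, Match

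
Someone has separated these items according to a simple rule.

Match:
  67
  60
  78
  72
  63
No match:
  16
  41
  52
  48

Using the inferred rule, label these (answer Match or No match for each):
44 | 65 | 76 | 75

No match, Match, Match, Match

The classifier is using: at least 60.
44: 44 < 60 — does not pass, so No match. 65: 65 ≥ 60 — satisfies this, so Match. 76: 76 ≥ 60 — satisfies this, so Match. 75: 75 ≥ 60 — satisfies this, so Match.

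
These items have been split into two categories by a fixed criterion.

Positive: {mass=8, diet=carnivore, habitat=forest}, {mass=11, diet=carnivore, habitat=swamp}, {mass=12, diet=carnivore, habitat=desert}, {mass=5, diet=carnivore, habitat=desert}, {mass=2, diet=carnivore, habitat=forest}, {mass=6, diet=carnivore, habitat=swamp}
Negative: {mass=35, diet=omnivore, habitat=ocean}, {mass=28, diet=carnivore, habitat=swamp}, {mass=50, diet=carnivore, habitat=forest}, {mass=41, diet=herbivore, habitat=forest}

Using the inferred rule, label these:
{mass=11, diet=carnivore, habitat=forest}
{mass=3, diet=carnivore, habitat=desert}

Positive, Positive

'Positive' ⟺ mass ≤ 12.
{mass=11, diet=carnivore, habitat=forest}: mass = 11 — matches, so Positive.
{mass=3, diet=carnivore, habitat=desert}: mass = 3 — matches, so Positive.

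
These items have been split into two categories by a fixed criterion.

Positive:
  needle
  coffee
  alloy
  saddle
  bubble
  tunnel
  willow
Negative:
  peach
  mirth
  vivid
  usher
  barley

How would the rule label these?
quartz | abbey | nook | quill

Negative, Positive, Positive, Positive

The distinguishing property — has a double letter — holds for all the 'Positive' cases and none of the 'Negative' cases.
quartz → no doubled letter → Negative. abbey → 'bb' doubled → Positive. nook → 'oo' doubled → Positive. quill → 'll' doubled → Positive.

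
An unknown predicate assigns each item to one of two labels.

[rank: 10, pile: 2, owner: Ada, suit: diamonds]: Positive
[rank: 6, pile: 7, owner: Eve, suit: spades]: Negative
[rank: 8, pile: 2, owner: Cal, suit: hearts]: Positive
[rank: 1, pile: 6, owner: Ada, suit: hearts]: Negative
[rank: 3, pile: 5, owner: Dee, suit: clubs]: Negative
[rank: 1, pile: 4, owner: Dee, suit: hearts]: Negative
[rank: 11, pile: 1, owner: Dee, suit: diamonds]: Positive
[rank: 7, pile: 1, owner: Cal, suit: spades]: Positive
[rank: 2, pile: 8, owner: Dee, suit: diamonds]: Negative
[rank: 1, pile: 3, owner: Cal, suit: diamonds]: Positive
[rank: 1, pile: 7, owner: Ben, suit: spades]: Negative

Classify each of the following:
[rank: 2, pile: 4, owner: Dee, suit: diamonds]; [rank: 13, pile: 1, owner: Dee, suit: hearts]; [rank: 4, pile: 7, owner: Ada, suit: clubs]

All 'Positive' examples share one property — pile ≤ 3 — and every 'Negative' example lacks it.
Negative: [rank: 2, pile: 4, owner: Dee, suit: diamonds], since pile = 4.
Positive: [rank: 13, pile: 1, owner: Dee, suit: hearts], since pile = 1.
Negative: [rank: 4, pile: 7, owner: Ada, suit: clubs], since pile = 7.

Negative, Positive, Negative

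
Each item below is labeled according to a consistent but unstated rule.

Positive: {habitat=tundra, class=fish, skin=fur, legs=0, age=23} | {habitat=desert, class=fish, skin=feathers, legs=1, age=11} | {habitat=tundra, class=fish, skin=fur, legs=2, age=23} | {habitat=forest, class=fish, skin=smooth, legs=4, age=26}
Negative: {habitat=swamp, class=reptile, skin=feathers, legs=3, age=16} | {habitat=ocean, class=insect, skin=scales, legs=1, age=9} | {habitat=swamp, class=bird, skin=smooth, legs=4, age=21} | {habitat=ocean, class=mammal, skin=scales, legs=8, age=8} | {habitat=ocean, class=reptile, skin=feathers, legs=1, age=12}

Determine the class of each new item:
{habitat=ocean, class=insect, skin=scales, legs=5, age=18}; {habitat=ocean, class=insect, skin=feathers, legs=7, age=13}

Negative, Negative

All 'Positive' examples share one property — class is fish — and every 'Negative' example lacks it.
{habitat=ocean, class=insect, skin=scales, legs=5, age=18}: class is insect — doesn't qualify, so Negative. {habitat=ocean, class=insect, skin=feathers, legs=7, age=13}: class is insect — doesn't qualify, so Negative.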